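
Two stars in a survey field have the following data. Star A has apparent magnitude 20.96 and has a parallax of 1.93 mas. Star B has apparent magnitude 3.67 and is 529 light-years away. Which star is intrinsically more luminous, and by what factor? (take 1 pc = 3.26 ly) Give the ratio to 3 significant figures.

Star B is more luminous, by a factor of 808000.

Star A: p = 1.93 mas = 1.93×10^-3″ → d = 1/p = 518.1 pc
Star A: M = m − 5 log₁₀ d + 5 = 20.96 − 5·2.7144 + 5 = 12.388
Star B: d = 529 ly / 3.26 = 162.3 pc
Star B: M = m − 5 log₁₀ d + 5 = 3.67 − 5·2.2102 + 5 = -2.381
ΔM = M_A − M_B = 12.388 − (-2.381) = 14.769; smaller M is more luminous → Star B.
L ratio = 10^(0.4 |ΔM|) = 10^5.908 = 808300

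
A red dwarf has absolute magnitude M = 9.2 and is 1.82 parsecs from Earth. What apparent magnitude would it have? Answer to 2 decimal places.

m = M + 5 log₁₀ d − 5 = 9.2 + 5·0.2601 − 5 = 5.500

m ≈ 5.50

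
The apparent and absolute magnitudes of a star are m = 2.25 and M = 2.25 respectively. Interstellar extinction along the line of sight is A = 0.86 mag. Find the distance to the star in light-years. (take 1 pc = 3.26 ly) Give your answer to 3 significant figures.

m − M = 5 log₁₀(d/10 pc) + A  ⇒  2.25 − (2.25) − 0.86 = 5 log₁₀(d/10)
-0.860 = 5 log₁₀(d/10)
log₁₀ d = (m − M − A)/5 + 1 = 0.8280
d = 10^0.8280 = 6.730 pc
= 21.94 ly

d ≈ 21.9 ly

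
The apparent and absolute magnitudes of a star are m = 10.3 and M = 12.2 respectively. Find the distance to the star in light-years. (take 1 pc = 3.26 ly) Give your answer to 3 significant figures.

μ = m − M = -1.900
m − M = 5 log₁₀ d − 5
log₁₀ d = (m − M)/5 + 1 = 0.6200
d = 10^0.6200 = 4.169 pc
= 13.59 ly

d ≈ 13.6 ly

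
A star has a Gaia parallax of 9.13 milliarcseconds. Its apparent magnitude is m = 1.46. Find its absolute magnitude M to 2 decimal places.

p = 9.13 mas = 9.13×10^-3″ → d = 1/p = 109.5 pc
5 log₁₀(d/10 pc) = 5 log₁₀(109.5) − 5 = 5.198
M = m − 5 log₁₀(d/10) = 1.46 − 5.198 = -3.738

M ≈ -3.74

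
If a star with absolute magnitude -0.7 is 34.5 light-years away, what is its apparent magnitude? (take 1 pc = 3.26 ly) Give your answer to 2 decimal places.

m ≈ -0.58

d = 34.5 ly / 3.26 = 10.58 pc
m = M + 5 log₁₀ d − 5 = -0.7 + 5·1.0246 − 5 = -0.577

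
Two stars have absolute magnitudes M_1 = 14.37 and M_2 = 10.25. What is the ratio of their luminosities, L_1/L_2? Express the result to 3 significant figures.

ΔM = M_1 − M_2 = 4.12
L_1/L_2 = 10^(−0.4 ΔM) = 10^-1.648 = 0.02249

L_1/L_2 ≈ 0.0225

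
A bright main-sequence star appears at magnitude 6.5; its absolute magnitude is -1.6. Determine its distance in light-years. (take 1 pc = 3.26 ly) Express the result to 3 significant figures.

Distance modulus: m − M = 6.5 − (-1.6) = 8.100
m − M = 5 log₁₀ d − 5
log₁₀ d = (m − M)/5 + 1 = 2.6200
d = 10^2.6200 = 416.9 pc
= 1359 ly

d ≈ 1360 ly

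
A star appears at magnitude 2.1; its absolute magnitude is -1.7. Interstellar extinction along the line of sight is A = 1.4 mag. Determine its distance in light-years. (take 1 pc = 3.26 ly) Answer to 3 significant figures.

m − M = 5 log₁₀(d/10 pc) + A  ⇒  2.1 − (-1.7) − 1.4 = 5 log₁₀(d/10)
2.400 = 5 log₁₀(d/10)
log₁₀ d = (m − M − A)/5 + 1 = 1.4800
d = 10^1.4800 = 30.20 pc
= 98.45 ly

d ≈ 98.5 ly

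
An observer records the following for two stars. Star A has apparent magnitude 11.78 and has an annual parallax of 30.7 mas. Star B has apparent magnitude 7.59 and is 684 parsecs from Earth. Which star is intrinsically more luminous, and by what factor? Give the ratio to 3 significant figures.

Star B is more luminous, by a factor of 20900.

Star A: p = 30.7 mas = 0.0307″ → d = 1/p = 32.57 pc
Star A: M = m − 5 log₁₀ d + 5 = 11.78 − 5·1.5129 + 5 = 9.216
Star B: M = m − 5 log₁₀ d + 5 = 7.59 − 5·2.8351 + 5 = -1.585
ΔM = M_A − M_B = 9.216 − (-1.585) = 10.801; smaller M is more luminous → Star B.
L ratio = 10^(0.4 |ΔM|) = 10^4.320 = 20910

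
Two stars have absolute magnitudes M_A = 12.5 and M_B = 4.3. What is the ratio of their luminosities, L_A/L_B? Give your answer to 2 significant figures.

ΔM = M_A − M_B = 8.2
L_A/L_B = 10^(−0.4 ΔM) = 10^-3.280 = 5.248×10^-4

L_A/L_B ≈ 5.2×10^-4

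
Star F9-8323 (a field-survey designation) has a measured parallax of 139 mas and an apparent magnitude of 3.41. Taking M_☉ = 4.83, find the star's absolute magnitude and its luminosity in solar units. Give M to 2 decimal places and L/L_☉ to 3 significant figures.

M ≈ 4.13; L/L_☉ ≈ 1.91

d = 1/p = 1000/139 mas = 7.194 pc
M = m − 5 log₁₀ d + 5 = 3.41 − 5·0.8570 + 5 = 4.125
M − M_☉ = 4.125 − 4.83 = -0.705
L/L_☉ = 10^(−0.4 × -0.705) = 1.914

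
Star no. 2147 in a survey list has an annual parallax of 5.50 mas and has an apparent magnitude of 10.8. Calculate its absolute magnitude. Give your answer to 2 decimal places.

M ≈ 4.50

p = 5.50 mas = 5.50×10^-3″ → d = 1/p = 181.8 pc
5 log₁₀(d/10 pc) = 5 log₁₀(181.8) − 5 = 6.298
M = m − 5 log₁₀(d/10) = 10.8 − 6.298 = 4.502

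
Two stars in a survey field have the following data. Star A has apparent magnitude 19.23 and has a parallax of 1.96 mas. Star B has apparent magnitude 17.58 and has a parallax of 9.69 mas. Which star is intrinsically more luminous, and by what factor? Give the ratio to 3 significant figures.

Star A is more luminous, by a factor of 5.35.

Star A: p = 1.96 mas = 1.96×10^-3″ → d = 1/p = 510.2 pc
Star A: M = m − 5 log₁₀ d + 5 = 19.23 − 5·2.7077 + 5 = 10.691
Star B: p = 9.69 mas = 9.69×10^-3″ → d = 1/p = 103.2 pc
Star B: M = m − 5 log₁₀ d + 5 = 17.58 − 5·2.0137 + 5 = 12.512
ΔM = M_A − M_B = 10.691 − (12.512) = -1.820; smaller M is more luminous → Star A.
L ratio = 10^(0.4 |ΔM|) = 10^0.728 = 5.347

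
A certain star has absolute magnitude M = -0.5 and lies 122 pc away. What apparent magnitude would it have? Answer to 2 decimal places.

m = M + 5 log₁₀ d − 5 = -0.5 + 5·2.0864 − 5 = 4.932

m ≈ 4.93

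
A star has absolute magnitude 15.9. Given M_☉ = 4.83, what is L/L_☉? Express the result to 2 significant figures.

L/L_☉ ≈ 3.7×10^-5

M − M_☉ = 15.9 − 4.83 = 11.070
L/L_☉ = 10^(−0.4 (M − M_☉)) = 10^-4.428 = 3.733×10^-5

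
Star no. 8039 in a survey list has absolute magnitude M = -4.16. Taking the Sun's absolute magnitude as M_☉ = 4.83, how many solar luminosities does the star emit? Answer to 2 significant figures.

L/L_☉ ≈ 3900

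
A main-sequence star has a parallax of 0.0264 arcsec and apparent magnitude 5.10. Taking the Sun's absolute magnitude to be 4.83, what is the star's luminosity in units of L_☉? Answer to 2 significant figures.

L/L_☉ ≈ 11

d = 1/p = 1/0.0264″ = 37.88 pc
M = m − 5 log₁₀ d + 5 = 5.10 − 5·1.5784 + 5 = 2.208
M − M_☉ = 2.208 − 4.83 = -2.622
L/L_☉ = 10^(−0.4 × -2.622) = 11.19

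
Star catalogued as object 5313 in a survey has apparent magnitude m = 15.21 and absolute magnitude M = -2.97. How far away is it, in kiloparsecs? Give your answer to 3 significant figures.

d ≈ 43.3 kpc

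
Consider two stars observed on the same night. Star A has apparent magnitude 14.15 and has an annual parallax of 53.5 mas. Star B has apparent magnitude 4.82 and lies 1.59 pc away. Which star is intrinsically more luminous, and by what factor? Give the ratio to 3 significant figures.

Star A: p = 53.5 mas = 0.0535″ → d = 1/p = 18.69 pc
Star A: M = m − 5 log₁₀ d + 5 = 14.15 − 5·1.2716 + 5 = 12.792
Star B: M = m − 5 log₁₀ d + 5 = 4.82 − 5·0.2014 + 5 = 8.813
ΔM = M_A − M_B = 12.792 − (8.813) = 3.979; smaller M is more luminous → Star B.
L ratio = 10^(0.4 |ΔM|) = 10^1.592 = 39.04

Star B is more luminous, by a factor of 39.0.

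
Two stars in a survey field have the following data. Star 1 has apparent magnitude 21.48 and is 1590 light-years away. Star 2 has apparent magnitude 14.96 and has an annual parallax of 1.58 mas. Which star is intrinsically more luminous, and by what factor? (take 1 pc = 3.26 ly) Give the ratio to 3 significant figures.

Star 1: d = 1590 ly / 3.26 = 487.7 pc
Star 1: M = m − 5 log₁₀ d + 5 = 21.48 − 5·2.6882 + 5 = 13.039
Star 2: p = 1.58 mas = 1.58×10^-3″ → d = 1/p = 632.9 pc
Star 2: M = m − 5 log₁₀ d + 5 = 14.96 − 5·2.8013 + 5 = 5.953
ΔM = M_1 − M_2 = 13.039 − (5.953) = 7.086; smaller M is more luminous → Star 2.
L ratio = 10^(0.4 |ΔM|) = 10^2.834 = 682.9

Star 2 is more luminous, by a factor of 683.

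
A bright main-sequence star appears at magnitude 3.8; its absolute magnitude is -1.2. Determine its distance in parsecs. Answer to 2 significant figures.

d ≈ 100 pc

μ = m − M = 5.000
m − M = 5 log₁₀ d − 5
log₁₀ d = (m − M)/5 + 1 = 2.0000
d = 10^2.0000 = 100.0 pc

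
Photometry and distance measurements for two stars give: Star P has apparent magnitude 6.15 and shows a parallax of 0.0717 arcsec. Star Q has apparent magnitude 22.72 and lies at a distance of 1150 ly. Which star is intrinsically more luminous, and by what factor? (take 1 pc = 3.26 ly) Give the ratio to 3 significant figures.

Star P: d = 1/p = 1/0.0717″ = 13.95 pc
Star P: M = m − 5 log₁₀ d + 5 = 6.15 − 5·1.1445 + 5 = 5.428
Star Q: d = 1150 ly / 3.26 = 352.8 pc
Star Q: M = m − 5 log₁₀ d + 5 = 22.72 − 5·2.5475 + 5 = 14.983
ΔM = M_P − M_Q = 5.428 − (14.983) = -9.555; smaller M is more luminous → Star P.
L ratio = 10^(0.4 |ΔM|) = 10^3.822 = 6637

Star P is more luminous, by a factor of 6640.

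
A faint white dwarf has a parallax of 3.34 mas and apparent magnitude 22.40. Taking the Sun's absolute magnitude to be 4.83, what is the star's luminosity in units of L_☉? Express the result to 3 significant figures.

d = 1/p = 1000/3.34 mas = 299.4 pc
M = m − 5 log₁₀ d + 5 = 22.40 − 5·2.4763 + 5 = 15.019
M − M_☉ = 15.019 − 4.83 = 10.189
L/L_☉ = 10^(−0.4 × 10.189) = 8.404×10^-5

L/L_☉ ≈ 8.40×10^-5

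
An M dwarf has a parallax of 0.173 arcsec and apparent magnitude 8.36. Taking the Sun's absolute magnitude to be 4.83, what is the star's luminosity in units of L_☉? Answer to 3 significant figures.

L/L_☉ ≈ 0.0129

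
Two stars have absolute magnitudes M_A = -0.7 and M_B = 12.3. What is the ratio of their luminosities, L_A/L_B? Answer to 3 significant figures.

L_A/L_B ≈ 158000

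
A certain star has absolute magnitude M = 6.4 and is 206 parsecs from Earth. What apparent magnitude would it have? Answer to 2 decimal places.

m ≈ 12.97

m = M + 5 log₁₀ d − 5 = 6.4 + 5·2.3139 − 5 = 12.969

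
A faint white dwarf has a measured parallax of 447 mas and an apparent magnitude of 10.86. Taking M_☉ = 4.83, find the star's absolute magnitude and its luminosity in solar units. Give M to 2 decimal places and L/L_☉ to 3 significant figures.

d = 1/p = 1000/447 mas = 2.237 pc
M = m − 5 log₁₀ d + 5 = 10.86 − 5·0.3497 + 5 = 14.112
M − M_☉ = 14.112 − 4.83 = 9.282
L/L_☉ = 10^(−0.4 × 9.282) = 1.938×10^-4

M ≈ 14.11; L/L_☉ ≈ 1.94×10^-4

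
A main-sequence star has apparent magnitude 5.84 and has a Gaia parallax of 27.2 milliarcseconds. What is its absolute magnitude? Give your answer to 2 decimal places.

M ≈ 3.01

p = 27.2 mas = 0.0272″ → d = 1/p = 36.76 pc
5 log₁₀(d/10 pc) = 5 log₁₀(36.76) − 5 = 2.827
M = m − 5 log₁₀(d/10) = 5.84 − 2.827 = 3.013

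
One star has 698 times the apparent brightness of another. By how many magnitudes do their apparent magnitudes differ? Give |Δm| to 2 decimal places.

|Δm| ≈ 7.11

Pogson: Δm = −2.5 log₁₀(ratio) = −2.5 log₁₀(698) = −2.5 × 2.8439 = -7.110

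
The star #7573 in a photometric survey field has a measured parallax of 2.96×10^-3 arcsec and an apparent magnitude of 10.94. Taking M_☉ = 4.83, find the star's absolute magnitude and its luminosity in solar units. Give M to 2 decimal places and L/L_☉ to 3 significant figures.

d = 1/p = 1/2.96×10^-3″ = 337.8 pc
M = m − 5 log₁₀ d + 5 = 10.94 − 5·2.5287 + 5 = 3.296
M − M_☉ = 3.296 − 4.83 = -1.534
L/L_☉ = 10^(−0.4 × -1.534) = 4.106

M ≈ 3.30; L/L_☉ ≈ 4.11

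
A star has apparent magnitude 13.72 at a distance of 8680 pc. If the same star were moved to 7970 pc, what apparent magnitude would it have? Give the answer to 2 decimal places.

Flux ∝ 1/d², so Δm = 5 log₁₀(d₂/d₁) = 5 log₁₀(7970/8680) = -0.185
m₂ = m₁ + Δm = 13.72 + (-0.185) = 13.535

m ≈ 13.53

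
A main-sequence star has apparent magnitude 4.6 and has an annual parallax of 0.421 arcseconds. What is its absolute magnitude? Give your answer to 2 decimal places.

M ≈ 7.72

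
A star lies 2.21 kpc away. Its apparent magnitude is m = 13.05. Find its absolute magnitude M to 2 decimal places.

M ≈ 1.33

d = 2.21 kpc = 2210 pc
5 log₁₀(d/10 pc) = 5 log₁₀(2210) − 5 = 11.722
M = m − 5 log₁₀(d/10) = 13.05 − 11.722 = 1.328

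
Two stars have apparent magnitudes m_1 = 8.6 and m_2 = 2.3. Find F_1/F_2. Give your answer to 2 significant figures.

F_1/F_2 ≈ 3.0×10^-3

Magnitude difference = 6.3
Flux ratio = 10^(−0.4 Δm) = 10^(−0.4 × 6.3) = 10^-2.520 = 3.020×10^-3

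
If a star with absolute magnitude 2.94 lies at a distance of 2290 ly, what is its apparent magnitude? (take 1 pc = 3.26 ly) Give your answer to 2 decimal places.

d = 2290 ly / 3.26 = 702.5 pc
m = M + 5 log₁₀ d − 5 = 2.94 + 5·2.8466 − 5 = 12.173

m ≈ 12.17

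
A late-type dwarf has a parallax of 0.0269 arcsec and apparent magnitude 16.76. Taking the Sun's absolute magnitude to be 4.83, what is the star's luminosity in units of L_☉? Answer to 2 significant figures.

d = 1/p = 1/0.0269″ = 37.17 pc
M = m − 5 log₁₀ d + 5 = 16.76 − 5·1.5702 + 5 = 13.909
M − M_☉ = 13.909 − 4.83 = 9.079
L/L_☉ = 10^(−0.4 × 9.079) = 2.336×10^-4

L/L_☉ ≈ 2.3×10^-4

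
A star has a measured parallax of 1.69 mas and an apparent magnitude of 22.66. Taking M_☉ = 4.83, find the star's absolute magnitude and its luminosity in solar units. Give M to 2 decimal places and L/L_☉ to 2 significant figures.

d = 1/p = 1000/1.69 mas = 591.7 pc
M = m − 5 log₁₀ d + 5 = 22.66 − 5·2.7721 + 5 = 13.799
M − M_☉ = 13.799 − 4.83 = 8.969
L/L_☉ = 10^(−0.4 × 8.969) = 2.584×10^-4

M ≈ 13.80; L/L_☉ ≈ 2.6×10^-4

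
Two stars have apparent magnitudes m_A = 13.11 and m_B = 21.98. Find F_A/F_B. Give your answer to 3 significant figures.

F_A/F_B ≈ 3530

Magnitude difference = -8.87
Flux ratio = 10^(−0.4 Δm) = 10^(−0.4 × -8.87) = 10^3.548 = 3532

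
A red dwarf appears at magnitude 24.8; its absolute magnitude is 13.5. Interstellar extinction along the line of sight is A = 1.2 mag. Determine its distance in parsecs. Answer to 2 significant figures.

m − M = 5 log₁₀(d/10 pc) + A  ⇒  24.8 − (13.5) − 1.2 = 5 log₁₀(d/10)
10.100 = 5 log₁₀(d/10)
log₁₀ d = (m − M − A)/5 + 1 = 3.0200
d = 10^3.0200 = 1047 pc

d ≈ 1000 pc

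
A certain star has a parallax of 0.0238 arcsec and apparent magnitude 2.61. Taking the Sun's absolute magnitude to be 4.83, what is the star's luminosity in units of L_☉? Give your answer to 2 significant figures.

d = 1/p = 1/0.0238″ = 42.02 pc
M = m − 5 log₁₀ d + 5 = 2.61 − 5·1.6234 + 5 = -0.507
M − M_☉ = -0.507 − 4.83 = -5.337
L/L_☉ = 10^(−0.4 × -5.337) = 136.4

L/L_☉ ≈ 140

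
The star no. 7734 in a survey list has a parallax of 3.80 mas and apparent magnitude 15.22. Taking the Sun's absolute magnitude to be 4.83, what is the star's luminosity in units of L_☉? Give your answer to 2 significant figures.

L/L_☉ ≈ 0.048

d = 1/p = 1000/3.80 mas = 263.2 pc
M = m − 5 log₁₀ d + 5 = 15.22 − 5·2.4202 + 5 = 8.119
M − M_☉ = 8.119 − 4.83 = 3.289
L/L_☉ = 10^(−0.4 × 3.289) = 0.04835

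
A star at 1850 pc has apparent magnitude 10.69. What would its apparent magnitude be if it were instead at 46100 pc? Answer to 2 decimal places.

Flux ∝ 1/d², so Δm = 5 log₁₀(d₂/d₁) = 5 log₁₀(46100/1850) = 6.983
m₂ = m₁ + Δm = 10.69 + (6.983) = 17.673

m ≈ 17.67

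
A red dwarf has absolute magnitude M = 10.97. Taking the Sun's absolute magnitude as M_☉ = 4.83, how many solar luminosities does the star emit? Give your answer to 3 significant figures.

M − M_☉ = 10.97 − 4.83 = 6.140
L/L_☉ = 10^(−0.4 (M − M_☉)) = 10^-2.456 = 3.499×10^-3

L/L_☉ ≈ 3.50×10^-3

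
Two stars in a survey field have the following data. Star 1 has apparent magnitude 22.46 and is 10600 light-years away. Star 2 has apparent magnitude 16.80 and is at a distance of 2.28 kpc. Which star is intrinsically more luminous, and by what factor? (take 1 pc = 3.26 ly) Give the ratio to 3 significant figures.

Star 2 is more luminous, by a factor of 90.3.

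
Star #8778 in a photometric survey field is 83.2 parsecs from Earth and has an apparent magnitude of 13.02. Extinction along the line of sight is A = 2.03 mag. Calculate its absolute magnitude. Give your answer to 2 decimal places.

5 log₁₀(d/10 pc) = 5 log₁₀(83.20) − 5 = 4.601
M = m − 5 log₁₀(d/10) − A = 13.02 − 4.601 − 2.03 = 6.389

M ≈ 6.39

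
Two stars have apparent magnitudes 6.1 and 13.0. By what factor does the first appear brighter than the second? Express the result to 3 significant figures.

575

Magnitude difference = -6.9
Flux ratio = 10^(−0.4 Δm) = 10^(−0.4 × -6.9) = 10^2.760 = 575.4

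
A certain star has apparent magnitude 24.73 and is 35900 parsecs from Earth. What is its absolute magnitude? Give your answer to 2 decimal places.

M ≈ 6.95

5 log₁₀(d/10 pc) = 5 log₁₀(35900) − 5 = 17.775
M = m − 5 log₁₀(d/10) = 24.73 − 17.775 = 6.955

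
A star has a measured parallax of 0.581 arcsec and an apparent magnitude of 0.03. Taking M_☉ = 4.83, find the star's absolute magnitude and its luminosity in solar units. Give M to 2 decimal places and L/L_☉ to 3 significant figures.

d = 1/p = 1/0.581″ = 1.721 pc
M = m − 5 log₁₀ d + 5 = 0.03 − 5·0.2358 + 5 = 3.851
M − M_☉ = 3.851 − 4.83 = -0.979
L/L_☉ = 10^(−0.4 × -0.979) = 2.464

M ≈ 3.85; L/L_☉ ≈ 2.46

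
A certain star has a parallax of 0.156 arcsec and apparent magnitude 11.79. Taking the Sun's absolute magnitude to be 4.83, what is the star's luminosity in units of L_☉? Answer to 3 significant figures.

L/L_☉ ≈ 6.76×10^-4

d = 1/p = 1/0.156″ = 6.410 pc
M = m − 5 log₁₀ d + 5 = 11.79 − 5·0.8069 + 5 = 12.756
M − M_☉ = 12.756 − 4.83 = 7.926
L/L_☉ = 10^(−0.4 × 7.926) = 6.757×10^-4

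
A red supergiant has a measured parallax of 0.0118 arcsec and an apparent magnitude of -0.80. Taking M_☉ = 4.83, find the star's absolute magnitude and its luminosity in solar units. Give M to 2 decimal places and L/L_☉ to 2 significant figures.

M ≈ -5.44; L/L_☉ ≈ 13000

d = 1/p = 1/0.0118″ = 84.75 pc
M = m − 5 log₁₀ d + 5 = -0.80 − 5·1.9281 + 5 = -5.441
M − M_☉ = -5.441 − 4.83 = -10.271
L/L_☉ = 10^(−0.4 × -10.271) = 12830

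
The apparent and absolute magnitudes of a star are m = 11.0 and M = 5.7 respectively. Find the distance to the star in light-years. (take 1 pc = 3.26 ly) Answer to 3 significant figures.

Distance modulus: m − M = 11.0 − (5.7) = 5.300
m − M = 5 log₁₀ d − 5
log₁₀ d = (m − M)/5 + 1 = 2.0600
d = 10^2.0600 = 114.8 pc
= 374.3 ly

d ≈ 374 ly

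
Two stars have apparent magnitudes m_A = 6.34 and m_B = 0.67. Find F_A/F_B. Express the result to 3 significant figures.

F_A/F_B ≈ 5.40×10^-3

Δm = 6.34 − (0.67) = 5.67
Flux ratio = 10^(−0.4 Δm) = 10^(−0.4 × 5.67) = 10^-2.268 = 5.395×10^-3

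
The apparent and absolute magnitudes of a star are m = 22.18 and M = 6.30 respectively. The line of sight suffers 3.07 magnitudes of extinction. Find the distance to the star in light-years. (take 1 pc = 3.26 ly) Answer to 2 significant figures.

d ≈ 12000 ly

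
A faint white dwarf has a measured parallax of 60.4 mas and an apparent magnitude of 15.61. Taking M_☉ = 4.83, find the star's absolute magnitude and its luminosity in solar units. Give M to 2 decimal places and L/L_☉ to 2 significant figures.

M ≈ 14.52; L/L_☉ ≈ 1.3×10^-4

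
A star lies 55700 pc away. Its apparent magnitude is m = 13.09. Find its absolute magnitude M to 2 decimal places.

M ≈ -5.64

5 log₁₀(d/10 pc) = 5 log₁₀(55700) − 5 = 18.729
M = m − 5 log₁₀(d/10) = 13.09 − 18.729 = -5.639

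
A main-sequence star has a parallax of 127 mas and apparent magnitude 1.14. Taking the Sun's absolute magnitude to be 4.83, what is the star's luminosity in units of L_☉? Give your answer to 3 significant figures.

d = 1/p = 1000/127 mas = 7.874 pc
M = m − 5 log₁₀ d + 5 = 1.14 − 5·0.8962 + 5 = 1.659
M − M_☉ = 1.659 − 4.83 = -3.171
L/L_☉ = 10^(−0.4 × -3.171) = 18.55

L/L_☉ ≈ 18.6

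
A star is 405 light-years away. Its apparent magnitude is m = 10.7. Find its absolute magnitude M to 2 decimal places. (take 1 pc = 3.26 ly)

M ≈ 5.23

d = 405 ly / 3.26 = 124.2 pc
5 log₁₀(d/10 pc) = 5 log₁₀(124.2) − 5 = 5.471
M = m − 5 log₁₀(d/10) = 10.7 − 5.471 = 5.229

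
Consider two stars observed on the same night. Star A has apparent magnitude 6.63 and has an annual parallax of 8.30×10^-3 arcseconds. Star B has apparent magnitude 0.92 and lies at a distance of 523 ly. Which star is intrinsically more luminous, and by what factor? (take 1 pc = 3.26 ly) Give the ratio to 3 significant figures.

Star B is more luminous, by a factor of 341.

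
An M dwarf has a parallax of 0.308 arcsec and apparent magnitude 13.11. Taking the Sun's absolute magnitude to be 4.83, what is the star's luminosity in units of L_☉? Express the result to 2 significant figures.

d = 1/p = 1/0.308″ = 3.247 pc
M = m − 5 log₁₀ d + 5 = 13.11 − 5·0.5114 + 5 = 15.553
M − M_☉ = 15.553 − 4.83 = 10.723
L/L_☉ = 10^(−0.4 × 10.723) = 5.139×10^-5

L/L_☉ ≈ 5.1×10^-5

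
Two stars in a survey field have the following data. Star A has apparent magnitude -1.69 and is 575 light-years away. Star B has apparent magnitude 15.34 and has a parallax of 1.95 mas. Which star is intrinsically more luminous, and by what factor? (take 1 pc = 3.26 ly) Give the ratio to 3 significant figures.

Star A is more luminous, by a factor of 767000.

Star A: d = 575 ly / 3.26 = 176.4 pc
Star A: M = m − 5 log₁₀ d + 5 = -1.69 − 5·2.2465 + 5 = -7.922
Star B: p = 1.95 mas = 1.95×10^-3″ → d = 1/p = 512.8 pc
Star B: M = m − 5 log₁₀ d + 5 = 15.34 − 5·2.7100 + 5 = 6.790
ΔM = M_A − M_B = -7.922 − (6.790) = -14.712; smaller M is more luminous → Star A.
L ratio = 10^(0.4 |ΔM|) = 10^5.885 = 767300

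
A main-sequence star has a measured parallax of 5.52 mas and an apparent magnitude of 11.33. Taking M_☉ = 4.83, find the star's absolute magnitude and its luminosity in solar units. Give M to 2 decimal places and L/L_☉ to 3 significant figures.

M ≈ 5.04; L/L_☉ ≈ 0.824

d = 1/p = 1000/5.52 mas = 181.2 pc
M = m − 5 log₁₀ d + 5 = 11.33 − 5·2.2581 + 5 = 5.040
M − M_☉ = 5.040 − 4.83 = 0.210
L/L_☉ = 10^(−0.4 × 0.210) = 0.8244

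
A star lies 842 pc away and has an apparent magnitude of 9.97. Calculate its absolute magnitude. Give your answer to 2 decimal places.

5 log₁₀(d/10 pc) = 5 log₁₀(842.0) − 5 = 9.627
M = m − 5 log₁₀(d/10) = 9.97 − 9.627 = 0.343

M ≈ 0.34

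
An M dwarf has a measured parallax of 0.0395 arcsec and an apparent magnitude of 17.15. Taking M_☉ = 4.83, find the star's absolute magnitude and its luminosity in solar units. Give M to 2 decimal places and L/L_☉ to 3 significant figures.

M ≈ 15.13; L/L_☉ ≈ 7.56×10^-5

d = 1/p = 1/0.0395″ = 25.32 pc
M = m − 5 log₁₀ d + 5 = 17.15 − 5·1.4034 + 5 = 15.133
M − M_☉ = 15.133 − 4.83 = 10.303
L/L_☉ = 10^(−0.4 × 10.303) = 7.565×10^-5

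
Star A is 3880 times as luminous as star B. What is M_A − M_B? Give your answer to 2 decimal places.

Pogson: ΔM = −2.5 log₁₀(ratio) = −2.5 log₁₀(3880) = −2.5 × 3.5888 = -8.972
Star A is brighter, so it has the smaller magnitude: the difference is negative.

M_A − M_B ≈ -8.97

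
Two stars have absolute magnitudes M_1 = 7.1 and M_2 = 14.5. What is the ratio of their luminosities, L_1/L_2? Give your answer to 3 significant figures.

ΔM = M_1 − M_2 = -7.4
L_1/L_2 = 10^(−0.4 ΔM) = 10^2.960 = 912.0

L_1/L_2 ≈ 912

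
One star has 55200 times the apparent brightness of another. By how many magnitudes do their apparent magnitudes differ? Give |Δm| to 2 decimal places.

Pogson: Δm = −2.5 log₁₀(ratio) = −2.5 log₁₀(55200) = −2.5 × 4.7419 = -11.855

|Δm| ≈ 11.85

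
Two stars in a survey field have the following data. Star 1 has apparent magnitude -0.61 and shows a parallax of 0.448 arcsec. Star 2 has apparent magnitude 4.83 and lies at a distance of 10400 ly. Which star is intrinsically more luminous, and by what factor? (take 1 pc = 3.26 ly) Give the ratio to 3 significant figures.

Star 1: d = 1/p = 1/0.448″ = 2.232 pc
Star 1: M = m − 5 log₁₀ d + 5 = -0.61 − 5·0.3487 + 5 = 2.646
Star 2: d = 10400 ly / 3.26 = 3190 pc
Star 2: M = m − 5 log₁₀ d + 5 = 4.83 − 5·3.5038 + 5 = -7.689
ΔM = M_1 − M_2 = 2.646 − (-7.689) = 10.335; smaller M is more luminous → Star 2.
L ratio = 10^(0.4 |ΔM|) = 10^4.134 = 13620

Star 2 is more luminous, by a factor of 13600.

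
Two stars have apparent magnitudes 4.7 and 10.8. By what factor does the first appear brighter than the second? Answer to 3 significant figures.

Δm = 4.7 − (10.8) = -6.1
Flux ratio = 10^(−0.4 Δm) = 10^(−0.4 × -6.1) = 10^2.440 = 275.4

275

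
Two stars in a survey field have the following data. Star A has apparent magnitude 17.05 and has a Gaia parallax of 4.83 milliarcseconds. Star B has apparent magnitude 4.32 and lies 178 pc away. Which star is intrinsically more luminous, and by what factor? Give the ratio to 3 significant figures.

Star B is more luminous, by a factor of 91400.

Star A: p = 4.83 mas = 4.83×10^-3″ → d = 1/p = 207.0 pc
Star A: M = m − 5 log₁₀ d + 5 = 17.05 − 5·2.3161 + 5 = 10.470
Star B: M = m − 5 log₁₀ d + 5 = 4.32 − 5·2.2504 + 5 = -1.932
ΔM = M_A − M_B = 10.470 − (-1.932) = 12.402; smaller M is more luminous → Star B.
L ratio = 10^(0.4 |ΔM|) = 10^4.961 = 91360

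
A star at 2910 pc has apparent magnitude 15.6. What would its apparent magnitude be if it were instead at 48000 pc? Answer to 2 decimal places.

Flux ∝ 1/d², so Δm = 5 log₁₀(d₂/d₁) = 5 log₁₀(48000/2910) = 6.087
m₂ = m₁ + Δm = 15.6 + (6.087) = 21.687

m ≈ 21.69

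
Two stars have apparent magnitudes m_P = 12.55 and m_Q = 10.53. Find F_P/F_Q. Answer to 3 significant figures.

Δm = 12.55 − (10.53) = 2.02
Flux ratio = 10^(−0.4 Δm) = 10^(−0.4 × 2.02) = 10^-0.808 = 0.1556

F_P/F_Q ≈ 0.156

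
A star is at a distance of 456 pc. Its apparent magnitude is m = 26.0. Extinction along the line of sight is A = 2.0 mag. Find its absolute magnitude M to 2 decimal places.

M ≈ 15.71

5 log₁₀(d/10 pc) = 5 log₁₀(456.0) − 5 = 8.295
M = m − 5 log₁₀(d/10) − A = 26.0 − 8.295 − 2.0 = 15.705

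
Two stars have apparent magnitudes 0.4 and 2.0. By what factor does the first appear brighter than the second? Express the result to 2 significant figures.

4.4

Δm = 0.4 − (2.0) = -1.6
Flux ratio = 10^(−0.4 Δm) = 10^(−0.4 × -1.6) = 10^0.640 = 4.365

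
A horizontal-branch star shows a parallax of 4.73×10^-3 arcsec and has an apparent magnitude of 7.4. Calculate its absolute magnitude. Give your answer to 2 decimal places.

M ≈ 0.77

d = 1/p = 1/4.73×10^-3″ = 211.4 pc
5 log₁₀(d/10 pc) = 5 log₁₀(211.4) − 5 = 6.626
M = m − 5 log₁₀(d/10) = 7.4 − 6.626 = 0.774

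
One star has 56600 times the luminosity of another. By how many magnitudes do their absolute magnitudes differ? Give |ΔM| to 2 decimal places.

|ΔM| ≈ 11.88

Pogson: ΔM = −2.5 log₁₀(ratio) = −2.5 log₁₀(56600) = −2.5 × 4.7528 = -11.882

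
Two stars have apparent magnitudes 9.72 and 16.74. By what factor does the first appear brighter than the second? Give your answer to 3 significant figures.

643

Magnitude difference = -7.02
Flux ratio = 10^(−0.4 Δm) = 10^(−0.4 × -7.02) = 10^2.808 = 642.7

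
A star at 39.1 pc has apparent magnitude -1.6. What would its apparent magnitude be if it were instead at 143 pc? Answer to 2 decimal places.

m ≈ 1.22

Flux ∝ 1/d², so Δm = 5 log₁₀(d₂/d₁) = 5 log₁₀(143/39.1) = 2.816
m₂ = m₁ + Δm = -1.6 + (2.816) = 1.216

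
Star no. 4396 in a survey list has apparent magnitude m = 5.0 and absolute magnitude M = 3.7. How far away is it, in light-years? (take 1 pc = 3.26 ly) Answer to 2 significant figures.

Distance modulus: m − M = 5.0 − (3.7) = 1.300
m − M = 5 log₁₀ d − 5
log₁₀ d = (m − M)/5 + 1 = 1.2600
d = 10^1.2600 = 18.20 pc
= 59.32 ly

d ≈ 59 ly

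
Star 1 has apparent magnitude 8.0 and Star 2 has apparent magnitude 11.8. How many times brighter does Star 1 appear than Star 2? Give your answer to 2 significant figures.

Δm = 8.0 − (11.8) = -3.8
Flux ratio = 10^(−0.4 Δm) = 10^(−0.4 × -3.8) = 10^1.520 = 33.11

33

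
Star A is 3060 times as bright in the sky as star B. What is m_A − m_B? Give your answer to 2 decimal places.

Pogson: Δm = −2.5 log₁₀(ratio) = −2.5 log₁₀(3060) = −2.5 × 3.4857 = -8.714
Star A is brighter, so it has the smaller magnitude: the difference is negative.

m_A − m_B ≈ -8.71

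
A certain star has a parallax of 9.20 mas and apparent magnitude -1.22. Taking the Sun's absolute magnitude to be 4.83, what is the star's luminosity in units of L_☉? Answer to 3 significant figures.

L/L_☉ ≈ 31100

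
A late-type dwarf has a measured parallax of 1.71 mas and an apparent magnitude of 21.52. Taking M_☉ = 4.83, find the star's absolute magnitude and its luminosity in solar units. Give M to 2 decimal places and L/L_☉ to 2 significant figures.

M ≈ 12.68; L/L_☉ ≈ 7.2×10^-4

d = 1/p = 1000/1.71 mas = 584.8 pc
M = m − 5 log₁₀ d + 5 = 21.52 − 5·2.7670 + 5 = 12.685
M − M_☉ = 12.685 − 4.83 = 7.855
L/L_☉ = 10^(−0.4 × 7.855) = 7.211×10^-4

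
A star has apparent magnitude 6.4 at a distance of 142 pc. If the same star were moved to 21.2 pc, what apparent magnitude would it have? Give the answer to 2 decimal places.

m ≈ 2.27

Flux ∝ 1/d², so Δm = 5 log₁₀(d₂/d₁) = 5 log₁₀(21.2/142) = -4.130
m₂ = m₁ + Δm = 6.4 + (-4.130) = 2.270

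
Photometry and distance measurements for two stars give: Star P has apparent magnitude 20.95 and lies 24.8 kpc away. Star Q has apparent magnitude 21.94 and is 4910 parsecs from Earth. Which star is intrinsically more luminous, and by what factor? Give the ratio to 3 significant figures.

Star P: d = 24.8 kpc = 24800 pc
Star P: M = m − 5 log₁₀ d + 5 = 20.95 − 5·4.3945 + 5 = 3.978
Star Q: M = m − 5 log₁₀ d + 5 = 21.94 − 5·3.6911 + 5 = 8.485
ΔM = M_P − M_Q = 3.978 − (8.485) = -4.507; smaller M is more luminous → Star P.
L ratio = 10^(0.4 |ΔM|) = 10^1.803 = 63.50

Star P is more luminous, by a factor of 63.5.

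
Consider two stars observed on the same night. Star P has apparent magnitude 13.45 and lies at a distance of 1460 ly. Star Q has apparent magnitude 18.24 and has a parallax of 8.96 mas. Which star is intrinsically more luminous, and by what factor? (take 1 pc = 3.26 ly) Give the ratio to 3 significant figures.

Star P is more luminous, by a factor of 1330.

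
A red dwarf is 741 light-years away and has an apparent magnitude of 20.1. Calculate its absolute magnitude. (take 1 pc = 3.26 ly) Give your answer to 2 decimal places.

M ≈ 13.32

d = 741 ly / 3.26 = 227.3 pc
5 log₁₀(d/10 pc) = 5 log₁₀(227.3) − 5 = 6.783
M = m − 5 log₁₀(d/10) = 20.1 − 6.783 = 13.317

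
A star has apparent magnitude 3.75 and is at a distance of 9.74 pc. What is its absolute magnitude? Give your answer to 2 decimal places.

M ≈ 3.81

5 log₁₀(d/10 pc) = 5 log₁₀(9.740) − 5 = -0.057
M = m − 5 log₁₀(d/10) = 3.75 + 0.057 = 3.807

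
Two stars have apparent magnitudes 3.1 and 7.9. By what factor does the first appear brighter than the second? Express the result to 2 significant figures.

83

Δm = 3.1 − (7.9) = -4.8
Flux ratio = 10^(−0.4 Δm) = 10^(−0.4 × -4.8) = 10^1.920 = 83.18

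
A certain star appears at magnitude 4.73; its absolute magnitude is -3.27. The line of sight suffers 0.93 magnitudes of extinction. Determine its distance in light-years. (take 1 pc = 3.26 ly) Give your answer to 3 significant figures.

d ≈ 846 ly

m − M = 5 log₁₀(d/10 pc) + A  ⇒  4.73 − (-3.27) − 0.93 = 5 log₁₀(d/10)
7.070 = 5 log₁₀(d/10)
log₁₀ d = (m − M − A)/5 + 1 = 2.4140
d = 10^2.4140 = 259.4 pc
= 845.7 ly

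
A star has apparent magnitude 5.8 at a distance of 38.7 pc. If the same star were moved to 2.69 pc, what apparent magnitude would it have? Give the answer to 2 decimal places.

m ≈ 0.01

Flux ∝ 1/d², so Δm = 5 log₁₀(d₂/d₁) = 5 log₁₀(2.69/38.7) = -5.790
m₂ = m₁ + Δm = 5.8 + (-5.790) = 0.010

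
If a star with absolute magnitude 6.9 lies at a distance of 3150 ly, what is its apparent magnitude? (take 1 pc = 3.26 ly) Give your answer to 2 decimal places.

d = 3150 ly / 3.26 = 966.3 pc
m = M + 5 log₁₀ d − 5 = 6.9 + 5·2.9851 − 5 = 16.825

m ≈ 16.83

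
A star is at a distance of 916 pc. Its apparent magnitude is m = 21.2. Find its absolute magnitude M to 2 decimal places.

M ≈ 11.39

5 log₁₀(d/10 pc) = 5 log₁₀(916.0) − 5 = 9.809
M = m − 5 log₁₀(d/10) = 21.2 − 9.809 = 11.391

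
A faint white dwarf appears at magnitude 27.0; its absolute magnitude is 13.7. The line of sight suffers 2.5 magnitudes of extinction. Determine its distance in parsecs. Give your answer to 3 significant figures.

m − M = 5 log₁₀(d/10 pc) + A  ⇒  27.0 − (13.7) − 2.5 = 5 log₁₀(d/10)
10.800 = 5 log₁₀(d/10)
log₁₀ d = (m − M − A)/5 + 1 = 3.1600
d = 10^3.1600 = 1445 pc

d ≈ 1450 pc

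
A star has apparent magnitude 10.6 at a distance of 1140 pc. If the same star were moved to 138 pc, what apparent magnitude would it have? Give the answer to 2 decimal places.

m ≈ 6.01

Flux ∝ 1/d², so Δm = 5 log₁₀(d₂/d₁) = 5 log₁₀(138/1140) = -4.585
m₂ = m₁ + Δm = 10.6 + (-4.585) = 6.015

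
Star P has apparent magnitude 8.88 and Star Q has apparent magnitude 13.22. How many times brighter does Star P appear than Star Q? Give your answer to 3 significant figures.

54.5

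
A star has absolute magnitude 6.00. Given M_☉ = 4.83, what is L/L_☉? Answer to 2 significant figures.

L/L_☉ ≈ 0.34

M − M_☉ = 6.00 − 4.83 = 1.170
L/L_☉ = 10^(−0.4 (M − M_☉)) = 10^-0.468 = 0.3404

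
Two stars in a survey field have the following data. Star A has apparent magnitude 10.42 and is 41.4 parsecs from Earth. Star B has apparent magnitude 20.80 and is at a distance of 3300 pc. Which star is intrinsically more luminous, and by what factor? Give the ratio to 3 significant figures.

Star A: M = m − 5 log₁₀ d + 5 = 10.42 − 5·1.6170 + 5 = 7.335
Star B: M = m − 5 log₁₀ d + 5 = 20.80 − 5·3.5185 + 5 = 8.207
ΔM = M_A − M_B = 7.335 − (8.207) = -0.872; smaller M is more luminous → Star A.
L ratio = 10^(0.4 |ΔM|) = 10^0.349 = 2.233

Star A is more luminous, by a factor of 2.23.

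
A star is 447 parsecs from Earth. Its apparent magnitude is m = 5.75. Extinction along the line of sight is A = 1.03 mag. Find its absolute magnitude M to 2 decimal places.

5 log₁₀(d/10 pc) = 5 log₁₀(447.0) − 5 = 8.252
M = m − 5 log₁₀(d/10) − A = 5.75 − 8.252 − 1.03 = -3.532

M ≈ -3.53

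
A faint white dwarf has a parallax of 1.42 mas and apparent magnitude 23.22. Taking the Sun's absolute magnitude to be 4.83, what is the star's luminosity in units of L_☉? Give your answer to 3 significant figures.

L/L_☉ ≈ 2.18×10^-4

d = 1/p = 1000/1.42 mas = 704.2 pc
M = m − 5 log₁₀ d + 5 = 23.22 − 5·2.8477 + 5 = 13.981
M − M_☉ = 13.981 − 4.83 = 9.151
L/L_☉ = 10^(−0.4 × 9.151) = 2.185×10^-4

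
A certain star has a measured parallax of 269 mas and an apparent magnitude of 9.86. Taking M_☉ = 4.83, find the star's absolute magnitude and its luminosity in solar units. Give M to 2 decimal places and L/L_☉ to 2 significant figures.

M ≈ 12.01; L/L_☉ ≈ 1.3×10^-3

d = 1/p = 1000/269 mas = 3.717 pc
M = m − 5 log₁₀ d + 5 = 9.86 − 5·0.5702 + 5 = 12.009
M − M_☉ = 12.009 − 4.83 = 7.179
L/L_☉ = 10^(−0.4 × 7.179) = 1.344×10^-3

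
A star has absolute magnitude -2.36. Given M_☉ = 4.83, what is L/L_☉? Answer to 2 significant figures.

L/L_☉ ≈ 750

M − M_☉ = -2.36 − 4.83 = -7.190
L/L_☉ = 10^(−0.4 (M − M_☉)) = 10^2.876 = 751.6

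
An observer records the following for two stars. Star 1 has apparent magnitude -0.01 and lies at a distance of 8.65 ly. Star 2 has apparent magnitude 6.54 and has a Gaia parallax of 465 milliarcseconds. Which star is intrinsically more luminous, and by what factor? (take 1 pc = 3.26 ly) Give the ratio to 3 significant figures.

Star 1: d = 8.65 ly / 3.26 = 2.653 pc
Star 1: M = m − 5 log₁₀ d + 5 = -0.01 − 5·0.4238 + 5 = 2.871
Star 2: p = 465 mas = 0.465″ → d = 1/p = 2.151 pc
Star 2: M = m − 5 log₁₀ d + 5 = 6.54 − 5·0.3325 + 5 = 9.877
ΔM = M_1 − M_2 = 2.871 − (9.877) = -7.006; smaller M is more luminous → Star 1.
L ratio = 10^(0.4 |ΔM|) = 10^2.803 = 634.6

Star 1 is more luminous, by a factor of 635.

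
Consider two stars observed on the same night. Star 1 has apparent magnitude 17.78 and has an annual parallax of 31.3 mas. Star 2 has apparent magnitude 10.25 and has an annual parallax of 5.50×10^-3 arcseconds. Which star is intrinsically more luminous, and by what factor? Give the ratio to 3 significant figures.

Star 2 is more luminous, by a factor of 33300.

Star 1: p = 31.3 mas = 0.0313″ → d = 1/p = 31.95 pc
Star 1: M = m − 5 log₁₀ d + 5 = 17.78 − 5·1.5045 + 5 = 15.258
Star 2: d = 1/p = 1/5.50×10^-3″ = 181.8 pc
Star 2: M = m − 5 log₁₀ d + 5 = 10.25 − 5·2.2596 + 5 = 3.952
ΔM = M_1 − M_2 = 15.258 − (3.952) = 11.306; smaller M is more luminous → Star 2.
L ratio = 10^(0.4 |ΔM|) = 10^4.522 = 33290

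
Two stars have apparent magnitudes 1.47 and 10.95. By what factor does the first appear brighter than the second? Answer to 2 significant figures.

6200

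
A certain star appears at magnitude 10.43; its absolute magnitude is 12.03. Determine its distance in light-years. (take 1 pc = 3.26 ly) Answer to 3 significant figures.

d ≈ 15.6 ly

μ = m − M = -1.600
m − M = 5 log₁₀ d − 5
log₁₀ d = (m − M)/5 + 1 = 0.6800
d = 10^0.6800 = 4.786 pc
= 15.60 ly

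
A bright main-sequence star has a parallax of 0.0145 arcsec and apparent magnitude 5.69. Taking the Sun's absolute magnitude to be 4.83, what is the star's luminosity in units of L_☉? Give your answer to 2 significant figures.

L/L_☉ ≈ 22

d = 1/p = 1/0.0145″ = 68.97 pc
M = m − 5 log₁₀ d + 5 = 5.69 − 5·1.8386 + 5 = 1.497
M − M_☉ = 1.497 − 4.83 = -3.333
L/L_☉ = 10^(−0.4 × -3.333) = 21.54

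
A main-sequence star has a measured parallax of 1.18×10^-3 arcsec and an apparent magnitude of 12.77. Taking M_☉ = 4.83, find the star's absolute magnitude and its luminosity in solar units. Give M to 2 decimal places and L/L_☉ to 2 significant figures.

d = 1/p = 1/1.18×10^-3″ = 847.5 pc
M = m − 5 log₁₀ d + 5 = 12.77 − 5·2.9281 + 5 = 3.129
M − M_☉ = 3.129 − 4.83 = -1.701
L/L_☉ = 10^(−0.4 × -1.701) = 4.789

M ≈ 3.13; L/L_☉ ≈ 4.8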